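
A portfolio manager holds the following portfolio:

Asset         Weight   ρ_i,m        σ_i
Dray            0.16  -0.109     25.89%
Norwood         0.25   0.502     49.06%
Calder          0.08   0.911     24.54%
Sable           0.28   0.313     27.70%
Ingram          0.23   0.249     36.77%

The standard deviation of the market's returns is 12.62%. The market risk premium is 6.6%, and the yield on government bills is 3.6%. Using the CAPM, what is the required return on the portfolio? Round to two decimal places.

β_Dray = -0.109 × 25.89% / 12.62% = -0.2236
β_Norwood = 0.502 × 49.06% / 12.62% = 1.9515
β_Calder = 0.911 × 24.54% / 12.62% = 1.7715
β_Sable = 0.313 × 27.70% / 12.62% = 0.6870
β_Ingram = 0.249 × 36.77% / 12.62% = 0.7255
β_P = Σ w_i β_i = 0.16×-0.2236 + 0.25×1.9515 + 0.08×1.7715 + 0.28×0.6870 + 0.23×0.7255 = 0.9530
E(R_P) = R_f + β_P × MRP = 3.6% + 0.9530 × 6.6% = 9.89%

9.89%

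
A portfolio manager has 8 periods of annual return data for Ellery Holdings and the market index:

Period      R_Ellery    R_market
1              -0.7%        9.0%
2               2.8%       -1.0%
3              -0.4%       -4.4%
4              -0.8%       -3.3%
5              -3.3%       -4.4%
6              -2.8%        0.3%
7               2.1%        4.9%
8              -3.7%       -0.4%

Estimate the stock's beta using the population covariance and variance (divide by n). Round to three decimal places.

Mean R_i = (-0.7 + 2.8 − 0.4 − 0.8 − 3.3 − 2.8 + 2.1 − 3.7) / 8 = -0.8500%
Mean R_m = (9.0 − 1.0 − 4.4 − 3.3 − 4.4 + 0.3 + 4.9 − 0.4) / 8 = 0.0875%
Σ(R_i − R̄_i)(R_m − R̄_m) = 21.3450  ⇒  Cov = 21.3450 / 8 = 2.6681
Σ(R_m − R̄_m)² = 155.8088  ⇒  Var(R_m) = 155.8088 / 8 = 19.4761
β = Cov / Var(R_m) = 2.6681 / 19.4761 = 0.1370

0.137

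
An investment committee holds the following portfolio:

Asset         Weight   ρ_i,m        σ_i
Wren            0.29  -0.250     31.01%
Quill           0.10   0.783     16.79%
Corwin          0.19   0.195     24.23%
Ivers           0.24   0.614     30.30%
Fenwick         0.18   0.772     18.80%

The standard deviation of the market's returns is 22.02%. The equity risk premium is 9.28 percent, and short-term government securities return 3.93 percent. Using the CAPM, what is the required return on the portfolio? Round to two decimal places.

β_Wren = -0.250 × 31.01% / 22.02% = -0.3521
β_Quill = 0.783 × 16.79% / 22.02% = 0.5970
β_Corwin = 0.195 × 24.23% / 22.02% = 0.2146
β_Ivers = 0.614 × 30.30% / 22.02% = 0.8449
β_Fenwick = 0.772 × 18.80% / 22.02% = 0.6591
β_P = Σ w_i β_i = 0.29×-0.3521 + 0.10×0.5970 + 0.19×0.2146 + 0.24×0.8449 + 0.18×0.6591 = 0.3198
E(R_P) = R_f + β_P × MRP = 3.93% + 0.3198 × 9.28% = 6.90%

6.90%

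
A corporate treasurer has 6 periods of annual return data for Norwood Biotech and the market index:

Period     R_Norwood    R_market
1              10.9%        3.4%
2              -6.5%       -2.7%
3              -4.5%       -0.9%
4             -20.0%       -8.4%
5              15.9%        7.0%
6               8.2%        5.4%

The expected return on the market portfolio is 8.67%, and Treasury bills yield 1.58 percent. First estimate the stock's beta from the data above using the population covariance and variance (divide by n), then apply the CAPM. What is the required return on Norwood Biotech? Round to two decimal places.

17.80%

Mean R_i = (10.9 − 6.5 − 4.5 − 20.0 + 15.9 + 8.2) / 6 = 0.6667%
Mean R_m = (3.4 − 2.7 − 0.9 − 8.4 + 7.0 + 5.4) / 6 = 0.6333%
Σ(R_i − R̄_i)(R_m − R̄_m) = 379.7067  ⇒  Cov = 379.7067 / 6 = 63.2845
Σ(R_m − R̄_m)² = 165.9733  ⇒  Var(R_m) = 165.9733 / 6 = 27.6622
β = Cov / Var(R_m) = 63.2845 / 27.6622 = 2.2878
MRP = 8.67% − 1.58% = 7.09%
E(R) = R_f + β × MRP = 1.58% + 2.2878 × 7.09% = 17.80%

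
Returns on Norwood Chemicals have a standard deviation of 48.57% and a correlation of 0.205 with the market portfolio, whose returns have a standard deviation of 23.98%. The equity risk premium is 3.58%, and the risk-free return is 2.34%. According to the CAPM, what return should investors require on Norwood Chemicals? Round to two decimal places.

3.83%

β = ρ × σ_i / σ_m = 0.205 × 48.57% / 23.98% = 0.4152
E(R) = 2.34% + 0.4152 × 3.58% = 3.83%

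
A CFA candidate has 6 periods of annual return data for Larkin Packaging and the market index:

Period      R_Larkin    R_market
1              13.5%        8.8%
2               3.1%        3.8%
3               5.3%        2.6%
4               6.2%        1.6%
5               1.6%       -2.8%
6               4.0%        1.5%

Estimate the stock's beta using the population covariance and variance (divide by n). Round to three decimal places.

0.965

Mean R_i = (13.5 + 3.1 + 5.3 + 6.2 + 1.6 + 4.0) / 6 = 5.6167%
Mean R_m = (8.8 + 3.8 + 2.6 + 1.6 − 2.8 + 1.5) / 6 = 2.5833%
Σ(R_i − R̄_i)(R_m − R̄_m) = 68.7417  ⇒  Cov = 68.7417 / 6 = 11.4570
Σ(R_m − R̄_m)² = 71.2483  ⇒  Var(R_m) = 71.2483 / 6 = 11.8747
β = Cov / Var(R_m) = 11.4570 / 11.8747 = 0.9648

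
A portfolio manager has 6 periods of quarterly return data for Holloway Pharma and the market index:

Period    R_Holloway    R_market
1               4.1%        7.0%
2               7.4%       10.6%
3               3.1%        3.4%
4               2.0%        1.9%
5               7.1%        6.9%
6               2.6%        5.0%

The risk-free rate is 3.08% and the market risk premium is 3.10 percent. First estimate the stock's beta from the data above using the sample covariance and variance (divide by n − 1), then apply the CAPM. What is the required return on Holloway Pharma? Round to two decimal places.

Mean R_i = (4.1 + 7.4 + 3.1 + 2.0 + 7.1 + 2.6) / 6 = 4.3833%
Mean R_m = (7.0 + 10.6 + 3.4 + 1.9 + 6.9 + 5.0) / 6 = 5.8000%
Σ(R_i − R̄_i)(R_m − R̄_m) = 30.9300  ⇒  Cov = 30.9300 / 5 = 6.1860
Σ(R_m − R̄_m)² = 47.3000  ⇒  Var(R_m) = 47.3000 / 5 = 9.4600
β = Cov / Var(R_m) = 6.1860 / 9.4600 = 0.6539
E(R) = R_f + β × MRP = 3.08% + 0.6539 × 3.10% = 5.11%

5.11%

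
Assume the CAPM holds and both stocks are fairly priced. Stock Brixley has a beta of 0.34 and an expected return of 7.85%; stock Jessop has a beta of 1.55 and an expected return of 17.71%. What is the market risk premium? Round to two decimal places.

8.15%

Both satisfy E(R) = R_f + β·MRP, so the slope of the SML is
MRP = (17.71% − 7.85%) / (1.55 − 0.34) = 9.86% / 1.21 = 8.1488%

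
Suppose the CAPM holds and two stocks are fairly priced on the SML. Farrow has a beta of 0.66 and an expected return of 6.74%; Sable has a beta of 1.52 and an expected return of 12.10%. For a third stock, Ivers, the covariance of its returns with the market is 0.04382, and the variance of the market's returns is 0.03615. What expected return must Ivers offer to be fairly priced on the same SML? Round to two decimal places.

10.18%

MRP = (12.10% − 6.74%) / (1.52 − 0.66) = 6.2326%
R_f = 6.74% − 0.66 × 6.2326% = 2.6265%
β_Ivers = Cov / Var(R_m) = 0.04382 / 0.03615 = 1.2122
E(R_Ivers) = R_f + β × MRP = 2.6265% + 1.2122 × 6.2326% = 10.18%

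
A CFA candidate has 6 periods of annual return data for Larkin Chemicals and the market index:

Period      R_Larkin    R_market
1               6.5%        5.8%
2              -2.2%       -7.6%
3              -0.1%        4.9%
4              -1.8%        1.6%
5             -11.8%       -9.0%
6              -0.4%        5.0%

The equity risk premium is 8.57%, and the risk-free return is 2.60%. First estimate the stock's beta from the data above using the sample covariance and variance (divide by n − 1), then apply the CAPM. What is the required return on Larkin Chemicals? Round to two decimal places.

8.59%

Mean R_i = (6.5 − 2.2 − 0.1 − 1.8 − 11.8 − 0.4) / 6 = -1.6333%
Mean R_m = (5.8 − 7.6 + 4.9 + 1.6 − 9.0 + 5.0) / 6 = 0.1167%
Σ(R_i − R̄_i)(R_m − R̄_m) = 156.3933  ⇒  Cov = 156.3933 / 5 = 31.2787
Σ(R_m − R̄_m)² = 223.8883  ⇒  Var(R_m) = 223.8883 / 5 = 44.7777
β = Cov / Var(R_m) = 31.2787 / 44.7777 = 0.6985
E(R) = R_f + β × MRP = 2.60% + 0.6985 × 8.57% = 8.59%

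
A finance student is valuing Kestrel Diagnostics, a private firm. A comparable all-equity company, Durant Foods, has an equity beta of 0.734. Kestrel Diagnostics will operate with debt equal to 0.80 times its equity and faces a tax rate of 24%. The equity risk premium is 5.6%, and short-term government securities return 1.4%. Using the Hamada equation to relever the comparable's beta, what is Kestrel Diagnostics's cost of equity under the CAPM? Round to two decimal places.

8.01%

β_L = β_U × [1 + (1 − t)(D/E)] = 0.734 × [1 + (1 − 0.24) × 0.80]
    = 0.734 × [1 + 0.76 × 0.80] = 0.734 × 1.6080 = 1.1803
E(R) = R_f + β_L × MRP = 1.4% + 1.1803 × 5.6% = 8.01%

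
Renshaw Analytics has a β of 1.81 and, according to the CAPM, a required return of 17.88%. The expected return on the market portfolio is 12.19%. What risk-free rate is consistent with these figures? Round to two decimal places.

5.17%

E(R) = R_f + β(E(R_m) − R_f) = R_f(1 − β) + β·E(R_m)
17.88% = R_f × (1 − 1.81) + 1.81 × 12.19%
17.88% = R_f × -0.81 + 22.0639%
R_f = (17.88% − 22.0639%) / -0.81 = 5.17%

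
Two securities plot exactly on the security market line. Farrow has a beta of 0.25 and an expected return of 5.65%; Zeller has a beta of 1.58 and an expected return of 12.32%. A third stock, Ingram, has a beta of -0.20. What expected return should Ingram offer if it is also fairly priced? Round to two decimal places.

3.39%

MRP (SML slope) = (12.32% − 5.65%) / (1.58 − 0.25) = 6.67% / 1.33 = 5.0150%
R_f (intercept) = 5.65% − 0.25 × 5.0150% = 4.3963%
E(R_Ingram) = R_f + β × MRP = 4.3963% + -0.20 × 5.0150% = 3.39%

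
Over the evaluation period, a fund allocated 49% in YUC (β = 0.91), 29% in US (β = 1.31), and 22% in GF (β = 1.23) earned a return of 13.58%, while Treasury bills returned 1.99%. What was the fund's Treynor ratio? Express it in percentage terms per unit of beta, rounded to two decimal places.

β_P = 0.49×0.91 + 0.29×1.31 + 0.22×1.23 = 1.0964
Treynor = (R_P − R_f) / β_P = (13.58% − 1.99%) / 1.0964 = 11.59% / 1.0964 = 10.57%

10.57%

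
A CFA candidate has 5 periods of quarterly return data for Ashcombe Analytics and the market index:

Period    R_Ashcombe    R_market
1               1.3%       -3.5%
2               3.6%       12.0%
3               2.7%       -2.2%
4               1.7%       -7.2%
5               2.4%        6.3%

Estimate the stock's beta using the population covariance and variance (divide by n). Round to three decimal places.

0.093

Mean R_i = (1.3 + 3.6 + 2.7 + 1.7 + 2.4) / 5 = 2.3400%
Mean R_m = (-3.5 + 12.0 − 2.2 − 7.2 + 6.3) / 5 = 1.0800%
Σ(R_i − R̄_i)(R_m − R̄_m) = 22.9540  ⇒  Cov = 22.9540 / 5 = 4.5908
Σ(R_m − R̄_m)² = 246.7880  ⇒  Var(R_m) = 246.7880 / 5 = 49.3576
β = Cov / Var(R_m) = 4.5908 / 49.3576 = 0.0930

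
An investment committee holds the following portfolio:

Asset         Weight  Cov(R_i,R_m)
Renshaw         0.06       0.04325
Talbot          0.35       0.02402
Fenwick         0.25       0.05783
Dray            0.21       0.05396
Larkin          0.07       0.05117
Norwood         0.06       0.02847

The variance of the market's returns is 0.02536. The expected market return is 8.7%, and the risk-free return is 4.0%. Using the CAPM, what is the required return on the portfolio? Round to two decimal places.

11.80%

β_Renshaw = 0.04325 / 0.02536 = 1.7054
β_Talbot = 0.02402 / 0.02536 = 0.9472
β_Fenwick = 0.05783 / 0.02536 = 2.2804
β_Dray = 0.05396 / 0.02536 = 2.1278
β_Larkin = 0.05117 / 0.02536 = 2.0177
β_Norwood = 0.02847 / 0.02536 = 1.1226
β_P = Σ w_i β_i = 0.06×1.7054 + 0.35×0.9472 + 0.25×2.2804 + 0.21×2.1278 + 0.07×2.0177 + 0.06×1.1226 = 1.6594
MRP = 8.7% − 4.0% = 4.70%
E(R_P) = R_f + β_P × MRP = 4.0% + 1.6594 × 4.7% = 11.80%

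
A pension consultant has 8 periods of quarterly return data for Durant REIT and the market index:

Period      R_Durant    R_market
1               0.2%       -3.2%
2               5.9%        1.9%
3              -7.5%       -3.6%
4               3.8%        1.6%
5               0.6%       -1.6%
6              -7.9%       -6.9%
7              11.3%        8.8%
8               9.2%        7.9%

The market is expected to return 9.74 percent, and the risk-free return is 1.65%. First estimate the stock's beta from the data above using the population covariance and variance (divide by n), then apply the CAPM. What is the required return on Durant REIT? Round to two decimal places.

Mean R_i = (0.2 + 5.9 − 7.5 + 3.8 + 0.6 − 7.9 + 11.3 + 9.2) / 8 = 1.9500%
Mean R_m = (-3.2 + 1.9 − 3.6 + 1.6 − 1.6 − 6.9 + 8.8 + 7.9) / 8 = 0.6125%
Σ(R_i − R̄_i)(R_m − R̄_m) = 259.7650  ⇒  Cov = 259.7650 / 8 = 32.4706
Σ(R_m − R̄_m)² = 216.3888  ⇒  Var(R_m) = 216.3888 / 8 = 27.0486
β = Cov / Var(R_m) = 32.4706 / 27.0486 = 1.2005
MRP = 9.74% − 1.65% = 8.09%
E(R) = R_f + β × MRP = 1.65% + 1.2005 × 8.09% = 11.36%

11.36%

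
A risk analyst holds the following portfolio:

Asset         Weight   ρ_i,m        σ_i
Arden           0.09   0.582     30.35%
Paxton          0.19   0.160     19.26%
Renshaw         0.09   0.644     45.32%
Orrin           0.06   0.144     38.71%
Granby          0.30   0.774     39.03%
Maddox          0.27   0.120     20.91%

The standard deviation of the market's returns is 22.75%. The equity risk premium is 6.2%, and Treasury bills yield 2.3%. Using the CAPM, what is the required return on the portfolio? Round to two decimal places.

β_Arden = 0.582 × 30.35% / 22.75% = 0.7764
β_Paxton = 0.160 × 19.26% / 22.75% = 0.1355
β_Renshaw = 0.644 × 45.32% / 22.75% = 1.2829
β_Orrin = 0.144 × 38.71% / 22.75% = 0.2450
β_Granby = 0.774 × 39.03% / 22.75% = 1.3279
β_Maddox = 0.120 × 20.91% / 22.75% = 0.1103
β_P = Σ w_i β_i = 0.09×0.7764 + 0.19×0.1355 + 0.09×1.2829 + 0.06×0.2450 + 0.30×1.3279 + 0.27×0.1103 = 0.6539
E(R_P) = R_f + β_P × MRP = 2.3% + 0.6539 × 6.2% = 6.35%

6.35%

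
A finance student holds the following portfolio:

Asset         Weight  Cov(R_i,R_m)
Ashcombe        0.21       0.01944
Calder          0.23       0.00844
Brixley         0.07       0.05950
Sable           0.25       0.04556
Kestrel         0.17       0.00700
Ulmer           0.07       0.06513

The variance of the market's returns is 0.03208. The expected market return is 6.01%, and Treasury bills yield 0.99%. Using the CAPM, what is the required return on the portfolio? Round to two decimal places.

5.27%

β_Ashcombe = 0.01944 / 0.03208 = 0.6060
β_Calder = 0.00844 / 0.03208 = 0.2631
β_Brixley = 0.05950 / 0.03208 = 1.8547
β_Sable = 0.04556 / 0.03208 = 1.4202
β_Kestrel = 0.00700 / 0.03208 = 0.2182
β_Ulmer = 0.06513 / 0.03208 = 2.0302
β_P = Σ w_i β_i = 0.21×0.6060 + 0.23×0.2631 + 0.07×1.8547 + 0.25×1.4202 + 0.17×0.2182 + 0.07×2.0302 = 0.8519
MRP = 6.01% − 0.99% = 5.02%
E(R_P) = R_f + β_P × MRP = 0.99% + 0.8519 × 5.02% = 5.27%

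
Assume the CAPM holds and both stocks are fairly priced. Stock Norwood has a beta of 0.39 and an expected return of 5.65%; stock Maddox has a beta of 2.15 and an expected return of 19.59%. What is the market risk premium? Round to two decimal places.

7.92%

Both satisfy E(R) = R_f + β·MRP, so the slope of the SML is
MRP = (19.59% − 5.65%) / (2.15 − 0.39) = 13.94% / 1.76 = 7.9205%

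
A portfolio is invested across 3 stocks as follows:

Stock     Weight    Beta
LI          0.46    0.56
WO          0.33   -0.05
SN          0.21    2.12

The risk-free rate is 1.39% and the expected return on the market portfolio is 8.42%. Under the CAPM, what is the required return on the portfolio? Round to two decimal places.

6.21%

β_P = Σ w_i β_i = 0.46×0.56 + 0.33×-0.05 + 0.21×2.12 = 0.6863
MRP = 8.42% − 1.39% = 7.03%
E(R_P) = R_f + β_P × MRP = 1.39% + 0.6863 × 7.03% = 6.21%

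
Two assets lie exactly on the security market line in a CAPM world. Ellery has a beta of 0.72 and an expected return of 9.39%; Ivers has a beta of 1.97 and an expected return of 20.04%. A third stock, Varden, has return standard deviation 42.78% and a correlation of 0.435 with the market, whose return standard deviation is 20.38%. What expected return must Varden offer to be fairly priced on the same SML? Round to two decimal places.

11.04%

MRP = (20.04% − 9.39%) / (1.97 − 0.72) = 8.5200%
R_f = 9.39% − 0.72 × 8.5200% = 3.2556%
β_Varden = ρ·σ_i/σ_m = 0.435 × 42.78 / 20.38 = 0.9131
E(R_Varden) = R_f + β × MRP = 3.2556% + 0.9131 × 8.5200% = 11.04%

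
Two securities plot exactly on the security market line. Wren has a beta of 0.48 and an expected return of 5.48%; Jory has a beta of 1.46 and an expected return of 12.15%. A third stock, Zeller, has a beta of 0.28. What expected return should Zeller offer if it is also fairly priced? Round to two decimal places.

MRP (SML slope) = (12.15% − 5.48%) / (1.46 − 0.48) = 6.67% / 0.98 = 6.8061%
R_f (intercept) = 5.48% − 0.48 × 6.8061% = 2.2131%
E(R_Zeller) = R_f + β × MRP = 2.2131% + 0.28 × 6.8061% = 4.12%

4.12%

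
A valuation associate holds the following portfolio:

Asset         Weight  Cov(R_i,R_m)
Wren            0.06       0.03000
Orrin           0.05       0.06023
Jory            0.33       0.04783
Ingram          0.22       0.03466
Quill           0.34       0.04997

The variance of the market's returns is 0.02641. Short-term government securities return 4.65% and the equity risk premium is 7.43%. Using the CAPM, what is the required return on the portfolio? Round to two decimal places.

17.37%

β_Wren = 0.03000 / 0.02641 = 1.1359
β_Orrin = 0.06023 / 0.02641 = 2.2806
β_Jory = 0.04783 / 0.02641 = 1.8111
β_Ingram = 0.03466 / 0.02641 = 1.3124
β_Quill = 0.04997 / 0.02641 = 1.8921
β_P = Σ w_i β_i = 0.06×1.1359 + 0.05×2.2806 + 0.33×1.8111 + 0.22×1.3124 + 0.34×1.8921 = 1.7119
E(R_P) = R_f + β_P × MRP = 4.65% + 1.7119 × 7.43% = 17.37%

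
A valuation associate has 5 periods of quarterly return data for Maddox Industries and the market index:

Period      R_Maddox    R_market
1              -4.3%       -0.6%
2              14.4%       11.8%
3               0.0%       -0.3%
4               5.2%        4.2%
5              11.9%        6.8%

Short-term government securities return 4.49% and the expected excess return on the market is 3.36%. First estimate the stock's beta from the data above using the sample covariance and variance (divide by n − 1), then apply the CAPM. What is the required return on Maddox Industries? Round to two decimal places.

Mean R_i = (-4.3 + 14.4 + 0.0 + 5.2 + 11.9) / 5 = 5.4400%
Mean R_m = (-0.6 + 11.8 − 0.3 + 4.2 + 6.8) / 5 = 4.3800%
Σ(R_i − R̄_i)(R_m − R̄_m) = 156.1240  ⇒  Cov = 156.1240 / 4 = 39.0310
Σ(R_m − R̄_m)² = 107.6480  ⇒  Var(R_m) = 107.6480 / 4 = 26.9120
β = Cov / Var(R_m) = 39.0310 / 26.9120 = 1.4503
E(R) = R_f + β × MRP = 4.49% + 1.4503 × 3.36% = 9.36%

9.36%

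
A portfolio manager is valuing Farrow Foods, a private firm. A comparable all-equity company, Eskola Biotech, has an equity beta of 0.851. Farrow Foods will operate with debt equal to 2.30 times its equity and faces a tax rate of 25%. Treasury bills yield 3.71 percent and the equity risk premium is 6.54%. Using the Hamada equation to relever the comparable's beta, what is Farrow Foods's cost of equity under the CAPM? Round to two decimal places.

β_L = β_U × [1 + (1 − t)(D/E)] = 0.851 × [1 + (1 − 0.25) × 2.30]
    = 0.851 × [1 + 0.75 × 2.30] = 0.851 × 2.7250 = 2.3190
E(R) = R_f + β_L × MRP = 3.71% + 2.3190 × 6.54% = 18.88%

18.88%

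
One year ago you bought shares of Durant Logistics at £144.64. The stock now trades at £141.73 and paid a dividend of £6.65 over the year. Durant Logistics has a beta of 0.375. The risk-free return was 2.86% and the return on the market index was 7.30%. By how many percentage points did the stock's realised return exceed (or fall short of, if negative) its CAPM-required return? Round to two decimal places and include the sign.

-1.94%

Realised HPR = (P1 + D1 − P0) / P0 = (141.73 + 6.65 − 144.64) / 144.64 = 3.74 / 144.64 = 2.5857%
MRP = 7.30% − 2.86% = 4.44%
CAPM required = R_f + β·MRP = 2.86% + 0.375 × 4.44% = 4.52500%
α = realised − required = 2.5857% − 4.52500% = -1.94%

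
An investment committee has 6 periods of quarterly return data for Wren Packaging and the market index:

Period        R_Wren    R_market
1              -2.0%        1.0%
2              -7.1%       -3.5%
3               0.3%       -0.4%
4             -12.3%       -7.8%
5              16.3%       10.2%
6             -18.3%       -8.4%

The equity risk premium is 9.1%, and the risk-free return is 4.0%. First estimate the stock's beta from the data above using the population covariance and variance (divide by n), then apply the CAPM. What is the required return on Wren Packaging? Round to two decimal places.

19.62%

Mean R_i = (-2.0 − 7.1 + 0.3 − 12.3 + 16.3 − 18.3) / 6 = -3.8500%
Mean R_m = (1.0 − 3.5 − 0.4 − 7.8 + 10.2 − 8.4) / 6 = -1.4833%
Σ(R_i − R̄_i)(R_m − R̄_m) = 404.3850  ⇒  Cov = 404.3850 / 6 = 67.3975
Σ(R_m − R̄_m)² = 235.6483  ⇒  Var(R_m) = 235.6483 / 6 = 39.2747
β = Cov / Var(R_m) = 67.3975 / 39.2747 = 1.7161
E(R) = R_f + β × MRP = 4.0% + 1.7161 × 9.1% = 19.62%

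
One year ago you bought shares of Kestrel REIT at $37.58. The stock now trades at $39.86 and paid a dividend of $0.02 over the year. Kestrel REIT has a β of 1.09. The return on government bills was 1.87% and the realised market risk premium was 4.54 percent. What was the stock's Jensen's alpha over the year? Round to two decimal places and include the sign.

Realised HPR = (P1 + D1 − P0) / P0 = (39.86 + 0.02 − 37.58) / 37.58 = 2.30 / 37.58 = 6.1203%
CAPM required = R_f + β·MRP = 1.87% + 1.09 × 4.54% = 6.8186%
α = realised − required = 6.1203% − 6.8186% = -0.70%

-0.70%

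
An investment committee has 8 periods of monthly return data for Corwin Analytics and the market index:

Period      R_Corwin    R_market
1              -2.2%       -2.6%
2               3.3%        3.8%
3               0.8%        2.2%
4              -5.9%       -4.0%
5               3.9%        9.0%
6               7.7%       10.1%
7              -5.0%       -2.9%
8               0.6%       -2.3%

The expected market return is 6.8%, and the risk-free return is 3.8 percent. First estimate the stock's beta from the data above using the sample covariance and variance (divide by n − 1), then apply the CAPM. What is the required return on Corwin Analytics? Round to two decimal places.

Mean R_i = (-2.2 + 3.3 + 0.8 − 5.9 + 3.9 + 7.7 − 5.0 + 0.6) / 8 = 0.4000%
Mean R_m = (-2.6 + 3.8 + 2.2 − 4.0 + 9.0 + 10.1 − 2.9 − 2.3) / 8 = 1.6625%
Σ(R_i − R̄_i)(R_m − R̄_m) = 164.2900  ⇒  Cov = 164.2900 / 7 = 23.4700
Σ(R_m − R̄_m)² = 216.6388  ⇒  Var(R_m) = 216.6388 / 7 = 30.9484
β = Cov / Var(R_m) = 23.4700 / 30.9484 = 0.7584
MRP = 6.8% − 3.8% = 3.00%
E(R) = R_f + β × MRP = 3.8% + 0.7584 × 3.0% = 6.08%

6.08%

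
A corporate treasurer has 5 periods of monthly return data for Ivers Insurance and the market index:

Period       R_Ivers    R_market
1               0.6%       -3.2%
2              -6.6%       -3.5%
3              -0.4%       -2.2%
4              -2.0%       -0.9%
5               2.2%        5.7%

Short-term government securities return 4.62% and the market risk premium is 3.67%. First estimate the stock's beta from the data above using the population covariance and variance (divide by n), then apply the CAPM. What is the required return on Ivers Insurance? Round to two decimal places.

Mean R_i = (0.6 − 6.6 − 0.4 − 2.0 + 2.2) / 5 = -1.2400%
Mean R_m = (-3.2 − 3.5 − 2.2 − 0.9 + 5.7) / 5 = -0.8200%
Σ(R_i − R̄_i)(R_m − R̄_m) = 31.3160  ⇒  Cov = 31.3160 / 5 = 6.2632
Σ(R_m − R̄_m)² = 57.2680  ⇒  Var(R_m) = 57.2680 / 5 = 11.4536
β = Cov / Var(R_m) = 6.2632 / 11.4536 = 0.5468
E(R) = R_f + β × MRP = 4.62% + 0.5468 × 3.67% = 6.63%

6.63%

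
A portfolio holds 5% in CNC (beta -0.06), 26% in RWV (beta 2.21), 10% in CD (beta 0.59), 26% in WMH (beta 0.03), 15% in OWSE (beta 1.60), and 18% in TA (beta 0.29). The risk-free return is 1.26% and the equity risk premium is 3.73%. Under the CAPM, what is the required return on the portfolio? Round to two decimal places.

β_P = Σ w_i β_i = 0.05×-0.06 + 0.26×2.21 + 0.10×0.59 + 0.26×0.03 + 0.15×1.60 + 0.18×0.29 = 0.9306
E(R_P) = R_f + β_P × MRP = 1.26% + 0.9306 × 3.73% = 4.73%

4.73%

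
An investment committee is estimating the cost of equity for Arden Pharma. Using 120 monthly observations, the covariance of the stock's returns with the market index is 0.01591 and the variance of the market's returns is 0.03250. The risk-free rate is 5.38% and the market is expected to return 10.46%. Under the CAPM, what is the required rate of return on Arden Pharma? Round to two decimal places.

7.87%

β = Cov(R_i, R_m) / Var(R_m) = 0.01591 / 0.03250 = 0.4895
MRP = 10.46% − 5.38% = 5.08%
E(R) = R_f + β × MRP = 5.38% + 0.4895 × 5.08% = 7.87%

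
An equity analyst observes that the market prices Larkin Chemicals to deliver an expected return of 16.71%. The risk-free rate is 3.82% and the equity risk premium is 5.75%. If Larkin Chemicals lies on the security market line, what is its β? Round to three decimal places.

β = (E(R) − R_f) / MRP = (16.71% − 3.82%) / 5.75% = 12.89% / 5.75% = 2.242

2.242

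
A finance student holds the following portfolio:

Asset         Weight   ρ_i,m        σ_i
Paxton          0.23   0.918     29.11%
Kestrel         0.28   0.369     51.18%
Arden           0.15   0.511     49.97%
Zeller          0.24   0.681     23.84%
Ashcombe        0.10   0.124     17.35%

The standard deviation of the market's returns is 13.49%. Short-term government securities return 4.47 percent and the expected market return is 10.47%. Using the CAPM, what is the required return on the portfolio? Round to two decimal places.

13.09%

β_Paxton = 0.918 × 29.11% / 13.49% = 1.9809
β_Kestrel = 0.369 × 51.18% / 13.49% = 1.4000
β_Arden = 0.511 × 49.97% / 13.49% = 1.8929
β_Zeller = 0.681 × 23.84% / 13.49% = 1.2035
β_Ashcombe = 0.124 × 17.35% / 13.49% = 0.1595
β_P = Σ w_i β_i = 0.23×1.9809 + 0.28×1.4000 + 0.15×1.8929 + 0.24×1.2035 + 0.10×0.1595 = 1.4363
MRP = 10.47% − 4.47% = 6.00%
E(R_P) = R_f + β_P × MRP = 4.47% + 1.4363 × 6.00% = 13.09%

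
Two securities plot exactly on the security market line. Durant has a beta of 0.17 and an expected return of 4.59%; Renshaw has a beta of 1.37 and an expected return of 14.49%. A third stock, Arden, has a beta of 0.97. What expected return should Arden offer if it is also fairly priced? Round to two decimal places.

MRP (SML slope) = (14.49% − 4.59%) / (1.37 − 0.17) = 9.90% / 1.20 = 8.2500%
R_f (intercept) = 4.59% − 0.17 × 8.2500% = 3.1875%
E(R_Arden) = R_f + β × MRP = 3.1875% + 0.97 × 8.2500% = 11.19%

11.19%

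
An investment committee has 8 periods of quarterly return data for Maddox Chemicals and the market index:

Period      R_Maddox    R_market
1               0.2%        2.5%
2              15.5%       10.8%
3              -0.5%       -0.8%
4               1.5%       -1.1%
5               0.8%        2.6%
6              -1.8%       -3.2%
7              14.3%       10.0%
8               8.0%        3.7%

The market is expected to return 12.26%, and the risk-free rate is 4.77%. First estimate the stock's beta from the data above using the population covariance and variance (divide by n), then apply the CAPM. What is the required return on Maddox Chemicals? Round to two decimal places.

14.35%

Mean R_i = (0.2 + 15.5 − 0.5 + 1.5 + 0.8 − 1.8 + 14.3 + 8.0) / 8 = 4.7500%
Mean R_m = (2.5 + 10.8 − 0.8 − 1.1 + 2.6 − 3.2 + 10.0 + 3.7) / 8 = 3.0625%
Σ(R_i − R̄_i)(R_m − R̄_m) = 230.7150  ⇒  Cov = 230.7150 / 8 = 28.8394
Σ(R_m − R̄_m)² = 180.3988  ⇒  Var(R_m) = 180.3988 / 8 = 22.5499
β = Cov / Var(R_m) = 28.8394 / 22.5499 = 1.2789
MRP = 12.26% − 4.77% = 7.49%
E(R) = R_f + β × MRP = 4.77% + 1.2789 × 7.49% = 14.35%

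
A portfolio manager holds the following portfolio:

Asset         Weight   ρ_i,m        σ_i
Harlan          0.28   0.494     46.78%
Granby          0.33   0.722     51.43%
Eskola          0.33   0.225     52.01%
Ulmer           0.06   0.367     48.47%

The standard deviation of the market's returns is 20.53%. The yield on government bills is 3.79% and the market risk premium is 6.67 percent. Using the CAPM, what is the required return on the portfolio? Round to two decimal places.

β_Harlan = 0.494 × 46.78% / 20.53% = 1.1256
β_Granby = 0.722 × 51.43% / 20.53% = 1.8087
β_Eskola = 0.225 × 52.01% / 20.53% = 0.5700
β_Ulmer = 0.367 × 48.47% / 20.53% = 0.8665
β_P = Σ w_i β_i = 0.28×1.1256 + 0.33×1.8087 + 0.33×0.5700 + 0.06×0.8665 = 1.1521
E(R_P) = R_f + β_P × MRP = 3.79% + 1.1521 × 6.67% = 11.47%

11.47%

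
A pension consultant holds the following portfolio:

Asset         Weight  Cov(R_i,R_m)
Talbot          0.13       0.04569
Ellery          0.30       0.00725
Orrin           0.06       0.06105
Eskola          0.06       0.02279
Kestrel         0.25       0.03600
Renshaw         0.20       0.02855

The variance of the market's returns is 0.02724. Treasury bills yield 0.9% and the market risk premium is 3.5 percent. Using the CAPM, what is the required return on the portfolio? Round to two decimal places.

β_Talbot = 0.04569 / 0.02724 = 1.6773
β_Ellery = 0.00725 / 0.02724 = 0.2662
β_Orrin = 0.06105 / 0.02724 = 2.2412
β_Eskola = 0.02279 / 0.02724 = 0.8366
β_Kestrel = 0.03600 / 0.02724 = 1.3216
β_Renshaw = 0.02855 / 0.02724 = 1.0481
β_P = Σ w_i β_i = 0.13×1.6773 + 0.30×0.2662 + 0.06×2.2412 + 0.06×0.8366 + 0.25×1.3216 + 0.20×1.0481 = 1.0226
E(R_P) = R_f + β_P × MRP = 0.9% + 1.0226 × 3.5% = 4.48%

4.48%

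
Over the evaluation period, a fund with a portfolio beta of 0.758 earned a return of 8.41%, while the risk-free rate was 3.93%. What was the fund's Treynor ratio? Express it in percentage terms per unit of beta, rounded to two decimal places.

Treynor = (R_P − R_f) / β_P = (8.41% − 3.93%) / 0.7580 = 4.48% / 0.7580 = 5.91%

5.91%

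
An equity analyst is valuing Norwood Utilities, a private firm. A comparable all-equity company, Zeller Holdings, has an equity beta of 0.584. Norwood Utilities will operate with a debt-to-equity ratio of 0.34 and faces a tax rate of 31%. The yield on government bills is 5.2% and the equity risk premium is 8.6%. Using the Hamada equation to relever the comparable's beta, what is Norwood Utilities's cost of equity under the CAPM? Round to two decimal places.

11.40%

β_L = β_U × [1 + (1 − t)(D/E)] = 0.584 × [1 + (1 − 0.31) × 0.34]
    = 0.584 × [1 + 0.69 × 0.34] = 0.584 × 1.2346 = 0.7210
E(R) = R_f + β_L × MRP = 5.2% + 0.7210 × 8.6% = 11.40%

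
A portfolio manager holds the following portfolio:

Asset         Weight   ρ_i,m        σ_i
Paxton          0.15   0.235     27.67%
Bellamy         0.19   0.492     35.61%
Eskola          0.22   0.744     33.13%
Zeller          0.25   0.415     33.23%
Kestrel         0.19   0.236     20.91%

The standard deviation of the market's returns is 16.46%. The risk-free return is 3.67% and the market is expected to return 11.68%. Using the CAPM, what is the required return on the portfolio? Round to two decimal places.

β_Paxton = 0.235 × 27.67% / 16.46% = 0.3950
β_Bellamy = 0.492 × 35.61% / 16.46% = 1.0644
β_Eskola = 0.744 × 33.13% / 16.46% = 1.4975
β_Zeller = 0.415 × 33.23% / 16.46% = 0.8378
β_Kestrel = 0.236 × 20.91% / 16.46% = 0.2998
β_P = Σ w_i β_i = 0.15×0.3950 + 0.19×1.0644 + 0.22×1.4975 + 0.25×0.8378 + 0.19×0.2998 = 0.8573
MRP = 11.68% − 3.67% = 8.01%
E(R_P) = R_f + β_P × MRP = 3.67% + 0.8573 × 8.01% = 10.54%

10.54%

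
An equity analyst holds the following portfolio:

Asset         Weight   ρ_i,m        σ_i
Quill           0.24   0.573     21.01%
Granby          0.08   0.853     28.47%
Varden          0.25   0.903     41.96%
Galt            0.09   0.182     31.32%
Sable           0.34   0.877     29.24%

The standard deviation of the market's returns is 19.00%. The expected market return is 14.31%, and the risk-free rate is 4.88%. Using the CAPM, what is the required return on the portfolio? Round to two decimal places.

16.56%

β_Quill = 0.573 × 21.01% / 19.00% = 0.6336
β_Granby = 0.853 × 28.47% / 19.00% = 1.2782
β_Varden = 0.903 × 41.96% / 19.00% = 1.9942
β_Galt = 0.182 × 31.32% / 19.00% = 0.3000
β_Sable = 0.877 × 29.24% / 19.00% = 1.3497
β_P = Σ w_i β_i = 0.24×0.6336 + 0.08×1.2782 + 0.25×1.9942 + 0.09×0.3000 + 0.34×1.3497 = 1.2388
MRP = 14.31% − 4.88% = 9.43%
E(R_P) = R_f + β_P × MRP = 4.88% + 1.2388 × 9.43% = 16.56%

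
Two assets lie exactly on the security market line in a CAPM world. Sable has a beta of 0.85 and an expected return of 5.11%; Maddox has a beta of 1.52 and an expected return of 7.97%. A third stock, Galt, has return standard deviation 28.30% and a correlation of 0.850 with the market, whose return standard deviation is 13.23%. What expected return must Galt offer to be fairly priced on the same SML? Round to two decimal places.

MRP = (7.97% − 5.11%) / (1.52 − 0.85) = 4.2687%
R_f = 5.11% − 0.85 × 4.2687% = 1.4816%
β_Galt = ρ·σ_i/σ_m = 0.850 × 28.30 / 13.23 = 1.8182
E(R_Galt) = R_f + β × MRP = 1.4816% + 1.8182 × 4.2687% = 9.24%

9.24%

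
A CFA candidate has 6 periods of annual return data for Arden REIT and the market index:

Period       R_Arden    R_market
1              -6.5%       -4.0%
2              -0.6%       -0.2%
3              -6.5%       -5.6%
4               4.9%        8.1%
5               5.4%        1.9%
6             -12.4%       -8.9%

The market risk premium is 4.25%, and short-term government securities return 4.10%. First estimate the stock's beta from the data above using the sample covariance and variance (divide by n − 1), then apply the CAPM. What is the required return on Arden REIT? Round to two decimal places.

Mean R_i = (-6.5 − 0.6 − 6.5 + 4.9 + 5.4 − 12.4) / 6 = -2.6167%
Mean R_m = (-4.0 − 0.2 − 5.6 + 8.1 + 1.9 − 8.9) / 6 = -1.4500%
Σ(R_i − R̄_i)(R_m − R̄_m) = 200.0650  ⇒  Cov = 200.0650 / 5 = 40.0130
Σ(R_m − R̄_m)² = 183.2150  ⇒  Var(R_m) = 183.2150 / 5 = 36.6430
β = Cov / Var(R_m) = 40.0130 / 36.6430 = 1.0920
E(R) = R_f + β × MRP = 4.10% + 1.0920 × 4.25% = 8.74%

8.74%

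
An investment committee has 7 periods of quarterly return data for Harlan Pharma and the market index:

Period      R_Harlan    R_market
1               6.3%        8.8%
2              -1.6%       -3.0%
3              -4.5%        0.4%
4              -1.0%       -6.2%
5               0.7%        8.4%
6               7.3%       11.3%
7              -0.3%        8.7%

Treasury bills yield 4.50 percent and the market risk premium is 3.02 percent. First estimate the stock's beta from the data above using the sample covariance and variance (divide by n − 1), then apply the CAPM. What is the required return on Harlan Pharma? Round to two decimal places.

Mean R_i = (6.3 − 1.6 − 4.5 − 1.0 + 0.7 + 7.3 − 0.3) / 7 = 0.9857%
Mean R_m = (8.8 − 3.0 + 0.4 − 6.2 + 8.4 + 11.3 + 8.7) / 7 = 4.0571%
Σ(R_i − R̄_i)(R_m − R̄_m) = 122.4057  ⇒  Cov = 122.4057 / 6 = 20.4010
Σ(R_m − R̄_m)² = 283.7571  ⇒  Var(R_m) = 283.7571 / 6 = 47.2929
β = Cov / Var(R_m) = 20.4010 / 47.2929 = 0.4314
E(R) = R_f + β × MRP = 4.50% + 0.4314 × 3.02% = 5.80%

5.80%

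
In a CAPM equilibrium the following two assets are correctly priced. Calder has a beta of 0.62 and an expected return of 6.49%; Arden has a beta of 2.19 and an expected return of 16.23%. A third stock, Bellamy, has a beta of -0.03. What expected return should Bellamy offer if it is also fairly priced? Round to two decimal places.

2.46%

MRP (SML slope) = (16.23% − 6.49%) / (2.19 − 0.62) = 9.74% / 1.57 = 6.2038%
R_f (intercept) = 6.49% − 0.62 × 6.2038% = 2.6436%
E(R_Bellamy) = R_f + β × MRP = 2.6436% + -0.03 × 6.2038% = 2.46%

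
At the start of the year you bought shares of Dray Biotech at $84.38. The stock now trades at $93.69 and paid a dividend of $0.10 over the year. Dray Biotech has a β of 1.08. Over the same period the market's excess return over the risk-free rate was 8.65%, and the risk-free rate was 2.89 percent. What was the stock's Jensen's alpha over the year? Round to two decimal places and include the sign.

-1.08%

Realised HPR = (P1 + D1 − P0) / P0 = (93.69 + 0.10 − 84.38) / 84.38 = 9.41 / 84.38 = 11.1519%
CAPM required = R_f + β·MRP = 2.89% + 1.08 × 8.65% = 12.2320%
α = realised − required = 11.1519% − 12.2320% = -1.08%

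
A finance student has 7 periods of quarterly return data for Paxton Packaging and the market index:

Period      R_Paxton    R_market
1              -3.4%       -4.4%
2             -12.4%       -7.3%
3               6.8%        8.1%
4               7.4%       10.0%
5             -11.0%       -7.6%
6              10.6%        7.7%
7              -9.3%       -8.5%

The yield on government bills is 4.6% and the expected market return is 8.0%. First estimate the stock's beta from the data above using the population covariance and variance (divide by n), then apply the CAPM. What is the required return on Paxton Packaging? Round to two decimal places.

Mean R_i = (-3.4 − 12.4 + 6.8 + 7.4 − 11.0 + 10.6 − 9.3) / 7 = -1.6143%
Mean R_m = (-4.4 − 7.3 + 8.1 + 10.0 − 7.6 + 7.7 − 8.5) / 7 = -0.2857%
Σ(R_i − R̄_i)(R_m − R̄_m) = 475.6014  ⇒  Cov = 475.6014 / 7 = 67.9431
Σ(R_m − R̄_m)² = 426.9886  ⇒  Var(R_m) = 426.9886 / 7 = 60.9984
β = Cov / Var(R_m) = 67.9431 / 60.9984 = 1.1139
MRP = 8.0% − 4.6% = 3.40%
E(R) = R_f + β × MRP = 4.6% + 1.1139 × 3.4% = 8.39%

8.39%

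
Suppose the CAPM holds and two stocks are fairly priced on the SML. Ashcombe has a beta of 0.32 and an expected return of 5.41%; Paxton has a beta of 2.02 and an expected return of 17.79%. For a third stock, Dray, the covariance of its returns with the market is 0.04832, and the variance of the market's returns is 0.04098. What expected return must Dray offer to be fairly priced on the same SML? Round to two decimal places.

11.67%

MRP = (17.79% − 5.41%) / (2.02 − 0.32) = 7.2824%
R_f = 5.41% − 0.32 × 7.2824% = 3.0796%
β_Dray = Cov / Var(R_m) = 0.04832 / 0.04098 = 1.1791
E(R_Dray) = R_f + β × MRP = 3.0796% + 1.1791 × 7.2824% = 11.67%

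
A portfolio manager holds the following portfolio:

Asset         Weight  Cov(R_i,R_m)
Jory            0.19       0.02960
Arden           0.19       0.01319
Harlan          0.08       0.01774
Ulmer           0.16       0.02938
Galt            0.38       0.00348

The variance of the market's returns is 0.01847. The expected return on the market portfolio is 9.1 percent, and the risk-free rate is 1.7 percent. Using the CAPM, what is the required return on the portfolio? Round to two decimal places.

7.94%

β_Jory = 0.02960 / 0.01847 = 1.6026
β_Arden = 0.01319 / 0.01847 = 0.7141
β_Harlan = 0.01774 / 0.01847 = 0.9605
β_Ulmer = 0.02938 / 0.01847 = 1.5907
β_Galt = 0.00348 / 0.01847 = 0.1884
β_P = Σ w_i β_i = 0.19×1.6026 + 0.19×0.7141 + 0.08×0.9605 + 0.16×1.5907 + 0.38×0.1884 = 0.8431
MRP = 9.1% − 1.7% = 7.40%
E(R_P) = R_f + β_P × MRP = 1.7% + 0.8431 × 7.4% = 7.94%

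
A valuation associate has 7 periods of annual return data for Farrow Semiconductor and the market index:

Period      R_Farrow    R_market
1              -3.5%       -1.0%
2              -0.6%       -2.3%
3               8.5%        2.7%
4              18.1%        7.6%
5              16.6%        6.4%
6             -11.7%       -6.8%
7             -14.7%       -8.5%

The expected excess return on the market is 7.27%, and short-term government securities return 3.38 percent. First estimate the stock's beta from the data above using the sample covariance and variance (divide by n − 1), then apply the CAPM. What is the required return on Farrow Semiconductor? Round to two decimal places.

18.52%

Mean R_i = (-3.5 − 0.6 + 8.5 + 18.1 + 16.6 − 11.7 − 14.7) / 7 = 1.8143%
Mean R_m = (-1.0 − 2.3 + 2.7 + 7.6 + 6.4 − 6.8 − 8.5) / 7 = -0.2714%
Σ(R_i − R̄_i)(R_m − R̄_m) = 479.5871  ⇒  Cov = 479.5871 / 6 = 79.9312
Σ(R_m − R̄_m)² = 230.2743  ⇒  Var(R_m) = 230.2743 / 6 = 38.3791
β = Cov / Var(R_m) = 79.9312 / 38.3791 = 2.0827
E(R) = R_f + β × MRP = 3.38% + 2.0827 × 7.27% = 18.52%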